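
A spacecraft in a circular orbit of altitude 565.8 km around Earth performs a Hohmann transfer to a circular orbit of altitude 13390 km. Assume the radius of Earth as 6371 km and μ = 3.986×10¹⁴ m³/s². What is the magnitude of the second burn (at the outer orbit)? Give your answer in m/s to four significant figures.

r₁ = 6371 + 565.8 = 6936.8 km = 6.9368×10⁶ m.
r₂ = 6371 + 13390 = 19761 km = 1.9761×10⁷ m.
Transfer ellipse a_t = (r₁ + r₂)/2 = 1.335×10⁷ m.
At r₁: circular v_c1 = √(μ/r₁) = 7580 m/s; transfer-perigee v_p = √[μ(2/r₁ − 1/a_t)] = 9223 m/s.
At r₂: circular v_c2 = √(μ/r₂) = 4491 m/s; transfer-apogee v_a = √[μ(2/r₂ − 1/a_t)] = 3238 m/s.
Δv₂ = v_c2 − v_a = 1254 m/s.

Δv ≈ 1254 m/s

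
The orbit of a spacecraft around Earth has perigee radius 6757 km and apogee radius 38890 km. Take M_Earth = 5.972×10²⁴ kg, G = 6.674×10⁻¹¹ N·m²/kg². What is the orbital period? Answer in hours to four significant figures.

μ = GM = 6.674×10⁻¹¹ × 5.972×10²⁴ = 3.986×10¹⁴ m³/s².
Semi-major axis a = (r_p + r_a)/2 = (6757.0 + 38890)/2 = 22824 km = 2.282×10⁷ m.
By Kepler's third law T = 2π√(a³/μ) = 2π × 5.462×10³ = 3.432×10⁴ s.
= 9.532 hours.

T ≈ 9.532 hours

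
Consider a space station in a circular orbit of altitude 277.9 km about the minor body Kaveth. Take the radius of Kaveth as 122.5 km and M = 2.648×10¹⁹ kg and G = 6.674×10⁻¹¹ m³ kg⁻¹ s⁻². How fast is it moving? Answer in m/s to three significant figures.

v ≈ 66.4 m/s

μ = GM = 6.674×10⁻¹¹ × 2.648×10¹⁹ = 1.767×10⁹ m³/s².
r = 122.5 + 277.9 = 400.40 km = 4.0040×10⁵ m.
For a circular orbit v = √(μ/r) = √(1.767×10⁹ / 4.004×10⁵) = √(4.414×10³) = 66.44 m/s.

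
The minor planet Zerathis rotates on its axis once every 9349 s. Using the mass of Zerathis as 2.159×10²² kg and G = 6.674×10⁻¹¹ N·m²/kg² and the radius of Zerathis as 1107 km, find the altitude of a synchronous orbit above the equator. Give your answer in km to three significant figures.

h_sync ≈ 365 km

μ = GM = 6.674×10⁻¹¹ × 2.159×10²² = 1.441×10¹² m³/s².
A synchronous orbit has period T, so by Kepler's third law a = (μT²/4π²)^(1/3).
μT²/4π² = 1.441×10¹² × (9.349×10³)² / 39.48 = 3.190×10¹⁸ m³.
a = 1.472×10⁶ m = 1472.1 km.
Altitude h = a − R = 1472.1 − 1107 = 365.10 km.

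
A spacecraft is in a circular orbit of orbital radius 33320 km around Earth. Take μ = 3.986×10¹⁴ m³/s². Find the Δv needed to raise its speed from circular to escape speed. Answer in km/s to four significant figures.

r = 33320 km = 3.332×10⁷ m.
Circular speed v_c = √(μ/r) = 3459 m/s.
Escape speed v_esc = √(2μ/r) = √2 × v_c = 4891 m/s.
Δv = v_esc − v_c = 1433 m/s = 1.433 km/s.

Δv ≈ 1.433 km/s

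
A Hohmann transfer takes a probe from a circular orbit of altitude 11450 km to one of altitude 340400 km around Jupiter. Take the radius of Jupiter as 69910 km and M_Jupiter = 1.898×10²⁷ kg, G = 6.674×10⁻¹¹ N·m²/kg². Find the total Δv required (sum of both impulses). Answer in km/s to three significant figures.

Δv_total ≈ 19.0 km/s

μ = GM = 6.674×10⁻¹¹ × 1.898×10²⁷ = 1.267×10¹⁷ m³/s².
r₁ = 69910 + 11450 = 81360 km = 8.1360×10⁷ m.
r₂ = 69910 + 340400 = 410310 km = 4.1031×10⁸ m.
Transfer ellipse a_t = (r₁ + r₂)/2 = 2.458×10⁸ m.
At r₁: circular v_c1 = √(μ/r₁) = 39460 m/s; transfer-perijove v_p = √[μ(2/r₁ − 1/a_t)] = 50980 m/s.
Δv₁ = v_p − v_c1 = 11520 m/s.
At r₂: circular v_c2 = √(μ/r₂) = 17570 m/s; transfer-apojove v_a = √[μ(2/r₂ − 1/a_t)] = 10110 m/s.
Δv₂ = v_c2 − v_a = 7462 m/s.
Total Δv = Δv₁ + Δv₂ = 18980 m/s = 18.98 km/s.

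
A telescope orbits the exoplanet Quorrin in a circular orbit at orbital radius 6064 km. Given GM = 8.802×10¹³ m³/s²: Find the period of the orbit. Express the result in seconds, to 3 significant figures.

T ≈ 10000 seconds

r = 6064 km = 6.064×10⁶ m.
Kepler's third law: T = 2π√(r³/μ) = 2π√((6.064×10⁶)³ / 8.802×10¹³).
r³/μ = 2.533×10⁶ s², so T = 2π × 1.592×10³ = 1.000×10⁴ s.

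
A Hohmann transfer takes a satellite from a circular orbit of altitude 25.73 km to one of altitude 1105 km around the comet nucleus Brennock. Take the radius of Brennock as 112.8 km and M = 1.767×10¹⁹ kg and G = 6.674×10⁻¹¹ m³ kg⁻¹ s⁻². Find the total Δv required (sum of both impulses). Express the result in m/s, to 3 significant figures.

Δv_total ≈ 48.4 m/s

μ = GM = 6.674×10⁻¹¹ × 1.767×10¹⁹ = 1.179×10⁹ m³/s².
r₁ = 112.8 + 25.73 = 138.53 km = 1.3853×10⁵ m.
r₂ = 112.8 + 1105 = 1217.8 km = 1.2178×10⁶ m.
Transfer ellipse a_t = (r₁ + r₂)/2 = 6.782×10⁵ m.
At r₁: circular v_c1 = √(μ/r₁) = 92.27 m/s; transfer-periapsis v_p = √[μ(2/r₁ − 1/a_t)] = 123.6 m/s.
Δv₁ = v_p − v_c1 = 31.37 m/s.
At r₂: circular v_c2 = √(μ/r₂) = 31.12 m/s; transfer-apoapsis v_a = √[μ(2/r₂ − 1/a_t)] = 14.06 m/s.
Δv₂ = v_c2 − v_a = 17.05 m/s.
Total Δv = Δv₁ + Δv₂ = 48.43 m/s.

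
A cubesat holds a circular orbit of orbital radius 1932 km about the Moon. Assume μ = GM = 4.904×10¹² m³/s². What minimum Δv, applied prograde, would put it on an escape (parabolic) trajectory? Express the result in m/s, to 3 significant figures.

r = 1932 km = 1.932×10⁶ m.
Circular speed v_c = √(μ/r) = 1593 m/s.
Escape speed v_esc = √(2μ/r) = √2 × v_c = 2253 m/s.
Δv = v_esc − v_c = 659.9 m/s.

Δv ≈ 660 m/s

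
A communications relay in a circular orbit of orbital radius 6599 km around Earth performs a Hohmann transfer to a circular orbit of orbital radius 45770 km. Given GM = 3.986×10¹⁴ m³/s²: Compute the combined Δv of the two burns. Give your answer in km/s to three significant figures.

r₁ = 6599 km = 6.599×10⁶ m.
r₂ = 45770 km = 4.577×10⁷ m.
Transfer ellipse a_t = (r₁ + r₂)/2 = 2.618×10⁷ m.
At r₁: circular v_c1 = √(μ/r₁) = 7772 m/s; transfer-perigee v_p = √[μ(2/r₁ − 1/a_t)] = 10280 m/s.
Δv₁ = v_p − v_c1 = 2503 m/s.
At r₂: circular v_c2 = √(μ/r₂) = 2951 m/s; transfer-apogee v_a = √[μ(2/r₂ − 1/a_t)] = 1481 m/s.
Δv₂ = v_c2 − v_a = 1470 m/s.
Total Δv = Δv₁ + Δv₂ = 3973 m/s = 3.973 km/s.

Δv_total ≈ 3.97 km/s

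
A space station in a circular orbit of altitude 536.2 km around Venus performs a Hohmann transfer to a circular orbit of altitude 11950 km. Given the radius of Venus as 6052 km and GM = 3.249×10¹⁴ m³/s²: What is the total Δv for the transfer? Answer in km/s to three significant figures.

r₁ = 6052 + 536.2 = 6588.2 km = 6.5882×10⁶ m.
r₂ = 6052 + 11950 = 18002 km = 1.8002×10⁷ m.
Transfer ellipse a_t = (r₁ + r₂)/2 = 1.230×10⁷ m.
At r₁: circular v_c1 = √(μ/r₁) = 7022 m/s; transfer-periapsis v_p = √[μ(2/r₁ − 1/a_t)] = 8497 m/s.
Δv₁ = v_p − v_c1 = 1475 m/s.
At r₂: circular v_c2 = √(μ/r₂) = 4248 m/s; transfer-apoapsis v_a = √[μ(2/r₂ − 1/a_t)] = 3110 m/s.
Δv₂ = v_c2 − v_a = 1138 m/s.
Total Δv = Δv₁ + Δv₂ = 2613 m/s = 2.613 km/s.

Δv_total ≈ 2.61 km/s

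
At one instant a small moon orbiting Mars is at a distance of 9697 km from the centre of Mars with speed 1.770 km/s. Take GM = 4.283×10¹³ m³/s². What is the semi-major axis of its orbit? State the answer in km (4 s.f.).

a ≈ 7513 km

r = 9.697×10⁶ m.
Vis-viva rearranged: 1/a = 2/r − v²/μ = 2.062×10⁻⁷ − 7.315×10⁻⁸ = 1.331×10⁻⁷ m⁻¹.
a = 7.513×10⁶ m = 7513.0 km.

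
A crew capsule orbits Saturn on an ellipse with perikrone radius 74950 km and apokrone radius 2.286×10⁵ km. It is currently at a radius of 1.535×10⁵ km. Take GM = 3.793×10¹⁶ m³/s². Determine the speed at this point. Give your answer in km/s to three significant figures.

v ≈ 15.6 km/s

Semi-major axis a = (r_p + r_a)/2 = 1.5178×10⁵ km = 1.518×10⁸ m.
Vis-viva: v² = μ(2/r − 1/a) = 3.793×10¹⁶ × (1.303×10⁻⁸ − 6.589×10⁻⁹) = 2.443×10⁸ m²/s².
v = 15630 m/s = 15.63 km/s.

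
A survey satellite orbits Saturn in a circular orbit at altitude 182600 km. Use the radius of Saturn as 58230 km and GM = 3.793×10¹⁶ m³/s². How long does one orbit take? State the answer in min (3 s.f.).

T ≈ 2010 min

r = 58230 + 182600 = 240830 km = 2.4083×10⁸ m.
Kepler's third law: T = 2π√(r³/μ) = 2π√((2.408×10⁸)³ / 3.793×10¹⁶).
r³/μ = 3.683×10⁸ s², so T = 2π × 1.919×10⁴ = 1.206×10⁵ s.
Converting: 1.206×10⁵ s ÷ 60.00 = 2010 min.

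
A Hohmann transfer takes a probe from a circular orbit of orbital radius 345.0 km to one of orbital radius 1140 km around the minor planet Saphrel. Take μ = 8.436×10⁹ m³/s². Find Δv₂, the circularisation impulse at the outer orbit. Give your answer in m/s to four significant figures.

r₁ = 345.0 km = 3.450×10⁵ m.
r₂ = 1140 km = 1.140×10⁶ m.
Transfer ellipse a_t = (r₁ + r₂)/2 = 7.425×10⁵ m.
At r₁: circular v_c1 = √(μ/r₁) = 156.4 m/s; transfer-periapsis v_p = √[μ(2/r₁ − 1/a_t)] = 193.8 m/s.
At r₂: circular v_c2 = √(μ/r₂) = 86.02 m/s; transfer-apoapsis v_a = √[μ(2/r₂ − 1/a_t)] = 58.64 m/s.
Δv₂ = v_c2 − v_a = 27.39 m/s.

Δv ≈ 27.39 m/s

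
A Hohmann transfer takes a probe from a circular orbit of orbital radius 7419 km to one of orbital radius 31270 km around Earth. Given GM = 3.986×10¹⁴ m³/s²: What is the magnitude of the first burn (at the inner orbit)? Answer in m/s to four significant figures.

r₁ = 7419 km = 7.419×10⁶ m.
r₂ = 31270 km = 3.127×10⁷ m.
Transfer ellipse a_t = (r₁ + r₂)/2 = 1.934×10⁷ m.
At r₁: circular v_c1 = √(μ/r₁) = 7330 m/s; transfer-perigee v_p = √[μ(2/r₁ − 1/a_t)] = 9319 m/s.
Δv₁ = v_p − v_c1 = 1989 m/s.

Δv ≈ 1989 m/s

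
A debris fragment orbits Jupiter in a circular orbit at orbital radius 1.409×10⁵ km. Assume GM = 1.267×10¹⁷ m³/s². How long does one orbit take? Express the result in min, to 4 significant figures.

T ≈ 492.0 min

r = 1.409×10⁵ km = 1.409×10⁸ m.
Kepler's third law: T = 2π√(r³/μ) = 2π√((1.409×10⁸)³ / 1.267×10¹⁷).
r³/μ = 2.208×10⁷ s², so T = 2π × 4.699×10³ = 2.952×10⁴ s.
Converting: 2.952×10⁴ s ÷ 60.00 = 492.0 min.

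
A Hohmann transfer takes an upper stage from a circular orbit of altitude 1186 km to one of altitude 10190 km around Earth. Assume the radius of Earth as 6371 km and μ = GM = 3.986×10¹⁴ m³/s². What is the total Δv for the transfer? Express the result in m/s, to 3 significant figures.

r₁ = 6371 + 1186 = 7557.0 km = 7.5570×10⁶ m.
r₂ = 6371 + 10190 = 16561 km = 1.6561×10⁷ m.
Transfer ellipse a_t = (r₁ + r₂)/2 = 1.206×10⁷ m.
At r₁: circular v_c1 = √(μ/r₁) = 7263 m/s; transfer-perigee v_p = √[μ(2/r₁ − 1/a_t)] = 8511 m/s.
Δv₁ = v_p − v_c1 = 1248 m/s.
At r₂: circular v_c2 = √(μ/r₂) = 4906 m/s; transfer-apogee v_a = √[μ(2/r₂ − 1/a_t)] = 3884 m/s.
Δv₂ = v_c2 − v_a = 1022 m/s.
Total Δv = Δv₁ + Δv₂ = 2271 m/s.

Δv_total ≈ 2270 m/s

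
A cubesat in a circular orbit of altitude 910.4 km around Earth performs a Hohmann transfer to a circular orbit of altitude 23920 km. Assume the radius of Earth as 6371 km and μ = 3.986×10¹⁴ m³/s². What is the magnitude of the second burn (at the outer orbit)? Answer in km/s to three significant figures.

Δv ≈ 1.37 km/s

r₁ = 6371 + 910.4 = 7281.4 km = 7.2814×10⁶ m.
r₂ = 6371 + 23920 = 30291 km = 3.0291×10⁷ m.
Transfer ellipse a_t = (r₁ + r₂)/2 = 1.879×10⁷ m.
At r₁: circular v_c1 = √(μ/r₁) = 7399 m/s; transfer-perigee v_p = √[μ(2/r₁ − 1/a_t)] = 9395 m/s.
At r₂: circular v_c2 = √(μ/r₂) = 3628 m/s; transfer-apogee v_a = √[μ(2/r₂ − 1/a_t)] = 2258 m/s.
Δv₂ = v_c2 − v_a = 1369 m/s.
= 1.369 km/s.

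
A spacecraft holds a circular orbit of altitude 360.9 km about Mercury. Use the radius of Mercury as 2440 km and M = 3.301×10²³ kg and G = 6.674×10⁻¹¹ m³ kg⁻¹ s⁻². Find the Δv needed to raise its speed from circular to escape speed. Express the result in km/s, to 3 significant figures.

Δv ≈ 1.16 km/s

μ = GM = 6.674×10⁻¹¹ × 3.301×10²³ = 2.203×10¹³ m³/s².
r = 2440 + 360.9 = 2800.9 km = 2.8009×10⁶ m.
Circular speed v_c = √(μ/r) = 2805 m/s.
Escape speed v_esc = √(2μ/r) = √2 × v_c = 3966 m/s.
Δv = v_esc − v_c = 1162 m/s = 1.162 km/s.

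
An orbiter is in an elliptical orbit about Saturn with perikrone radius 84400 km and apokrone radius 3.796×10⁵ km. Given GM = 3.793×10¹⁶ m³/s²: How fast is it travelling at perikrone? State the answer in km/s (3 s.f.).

Semi-major axis a = (r_p + r_a)/2 = 2.3200×10⁵ km = 2.320×10⁸ m.
Vis-viva: v² = μ(2/r − 1/a) = 3.793×10¹⁶ × (2.370×10⁻⁸ − 4.310×10⁻⁹) = 7.353×10⁸ m²/s².
v = 27120 m/s = 27.12 km/s.

v ≈ 27.1 km/s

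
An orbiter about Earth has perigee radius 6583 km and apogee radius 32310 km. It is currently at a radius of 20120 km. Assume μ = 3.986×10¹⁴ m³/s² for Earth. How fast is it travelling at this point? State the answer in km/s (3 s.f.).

v ≈ 4.37 km/s

Semi-major axis a = (r_p + r_a)/2 = 19446 km = 1.945×10⁷ m.
Vis-viva: v² = μ(2/r − 1/a) = 3.986×10¹⁴ × (9.940×10⁻⁸ − 5.142×10⁻⁸) = 1.913×10⁷ m²/s².
v = 4373 m/s = 4.373 km/s.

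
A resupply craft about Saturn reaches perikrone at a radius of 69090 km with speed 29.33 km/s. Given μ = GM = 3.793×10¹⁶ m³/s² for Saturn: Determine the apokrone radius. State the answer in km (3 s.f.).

r_p = 6.909×10⁷ m.
Specific energy ε = v²/2 − μ/r = -1.189×10⁸ J/kg, so a = −μ/(2ε) = 1.595×10⁸ m.
The apsides satisfy r_p + r_a = 2a, so the apokrone radius is 2a − r_p = 2.500×10⁸ m = 2.5000×10⁵ km.

apokrone radius ≈ 2.50×10⁵ km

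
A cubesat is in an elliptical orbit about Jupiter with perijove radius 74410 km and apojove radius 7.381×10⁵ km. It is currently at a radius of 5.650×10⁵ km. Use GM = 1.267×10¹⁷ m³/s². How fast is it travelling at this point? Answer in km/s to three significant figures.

v ≈ 11.7 km/s

Semi-major axis a = (r_p + r_a)/2 = 4.0626×10⁵ km = 4.063×10⁸ m.
Vis-viva: v² = μ(2/r − 1/a) = 1.267×10¹⁷ × (3.540×10⁻⁹ − 2.462×10⁻⁹) = 1.366×10⁸ m²/s².
v = 11690 m/s = 11.69 km/s.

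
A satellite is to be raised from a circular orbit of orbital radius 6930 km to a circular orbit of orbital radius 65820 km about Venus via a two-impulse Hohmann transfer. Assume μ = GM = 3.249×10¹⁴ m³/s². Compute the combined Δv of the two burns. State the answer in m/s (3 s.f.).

Δv_total ≈ 3620 m/s

r₁ = 6930 km = 6.930×10⁶ m.
r₂ = 65820 km = 6.582×10⁷ m.
Transfer ellipse a_t = (r₁ + r₂)/2 = 3.638×10⁷ m.
At r₁: circular v_c1 = √(μ/r₁) = 6847 m/s; transfer-periapsis v_p = √[μ(2/r₁ − 1/a_t)] = 9211 m/s.
Δv₁ = v_p − v_c1 = 2363 m/s.
At r₂: circular v_c2 = √(μ/r₂) = 2222 m/s; transfer-apoapsis v_a = √[μ(2/r₂ − 1/a_t)] = 969.8 m/s.
Δv₂ = v_c2 − v_a = 1252 m/s.
Total Δv = Δv₁ + Δv₂ = 3615 m/s.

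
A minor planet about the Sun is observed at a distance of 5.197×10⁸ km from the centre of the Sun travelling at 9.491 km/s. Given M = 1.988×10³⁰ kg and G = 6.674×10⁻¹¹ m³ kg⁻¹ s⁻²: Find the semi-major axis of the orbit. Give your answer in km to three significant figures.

μ = GM = 6.674×10⁻¹¹ × 1.988×10³⁰ = 1.327×10²⁰ m³/s².
r = 5.197×10¹¹ m.
Vis-viva rearranged: 1/a = 2/r − v²/μ = 3.848×10⁻¹² − 6.789×10⁻¹³ = 3.169×10⁻¹² m⁻¹.
a = 3.155×10¹¹ m = 3.1551×10⁸ km.

a ≈ 3.16×10⁸ km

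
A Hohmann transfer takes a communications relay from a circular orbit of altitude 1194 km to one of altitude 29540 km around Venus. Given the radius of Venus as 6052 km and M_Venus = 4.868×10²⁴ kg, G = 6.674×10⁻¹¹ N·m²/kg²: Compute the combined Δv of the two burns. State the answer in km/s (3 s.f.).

Δv_total ≈ 3.20 km/s

μ = GM = 6.674×10⁻¹¹ × 4.868×10²⁴ = 3.249×10¹⁴ m³/s².
r₁ = 6052 + 1194 = 7246.0 km = 7.2460×10⁶ m.
r₂ = 6052 + 29540 = 35592 km = 3.5592×10⁷ m.
Transfer ellipse a_t = (r₁ + r₂)/2 = 2.142×10⁷ m.
At r₁: circular v_c1 = √(μ/r₁) = 6696 m/s; transfer-periapsis v_p = √[μ(2/r₁ − 1/a_t)] = 8632 m/s.
Δv₁ = v_p − v_c1 = 1936 m/s.
At r₂: circular v_c2 = √(μ/r₂) = 3021 m/s; transfer-apoapsis v_a = √[μ(2/r₂ − 1/a_t)] = 1757 m/s.
Δv₂ = v_c2 − v_a = 1264 m/s.
Total Δv = Δv₁ + Δv₂ = 3200 m/s = 3.200 km/s.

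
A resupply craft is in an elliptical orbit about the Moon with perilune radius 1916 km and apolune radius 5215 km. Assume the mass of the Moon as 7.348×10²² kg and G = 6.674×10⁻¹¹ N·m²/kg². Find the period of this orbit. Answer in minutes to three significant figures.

μ = GM = 6.674×10⁻¹¹ × 7.348×10²² = 4.904×10¹² m³/s².
Semi-major axis a = (r_p + r_a)/2 = (1916.0 + 5215.0)/2 = 3565.5 km = 3.566×10⁶ m.
By Kepler's third law T = 2π√(a³/μ) = 2π × 3.040×10³ = 1.910×10⁴ s.
= 318.4 minutes.

T ≈ 318 minutes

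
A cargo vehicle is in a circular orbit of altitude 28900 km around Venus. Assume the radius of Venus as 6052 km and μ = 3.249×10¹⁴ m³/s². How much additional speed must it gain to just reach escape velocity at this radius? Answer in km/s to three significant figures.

Δv ≈ 1.26 km/s

r = 6052 + 28900 = 34952 km = 3.4952×10⁷ m.
Circular speed v_c = √(μ/r) = 3049 m/s.
Escape speed v_esc = √(2μ/r) = √2 × v_c = 4312 m/s.
Δv = v_esc − v_c = 1263 m/s = 1.263 km/s.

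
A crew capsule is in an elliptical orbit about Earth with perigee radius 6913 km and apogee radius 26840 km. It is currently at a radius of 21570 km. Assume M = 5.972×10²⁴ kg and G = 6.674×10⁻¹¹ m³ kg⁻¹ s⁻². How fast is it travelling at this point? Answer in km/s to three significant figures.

v ≈ 3.65 km/s

μ = GM = 6.674×10⁻¹¹ × 5.972×10²⁴ = 3.986×10¹⁴ m³/s².
Semi-major axis a = (r_p + r_a)/2 = 16876 km = 1.688×10⁷ m.
Vis-viva: v² = μ(2/r − 1/a) = 3.986×10¹⁴ × (9.272×10⁻⁸ − 5.925×10⁻⁸) = 1.334×10⁷ m²/s².
v = 3652 m/s = 3.652 km/s.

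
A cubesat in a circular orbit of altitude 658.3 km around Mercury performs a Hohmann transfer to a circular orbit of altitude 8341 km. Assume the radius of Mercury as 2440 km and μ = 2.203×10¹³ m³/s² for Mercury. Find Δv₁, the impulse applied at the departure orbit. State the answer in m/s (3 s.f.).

r₁ = 2440 + 658.3 = 3098.3 km = 3.0983×10⁶ m.
r₂ = 2440 + 8341 = 10781 km = 1.0781×10⁷ m.
Transfer ellipse a_t = (r₁ + r₂)/2 = 6.940×10⁶ m.
At r₁: circular v_c1 = √(μ/r₁) = 2667 m/s; transfer-periherm v_p = √[μ(2/r₁ − 1/a_t)] = 3324 m/s.
Δv₁ = v_p − v_c1 = 657.1 m/s.

Δv ≈ 657 m/s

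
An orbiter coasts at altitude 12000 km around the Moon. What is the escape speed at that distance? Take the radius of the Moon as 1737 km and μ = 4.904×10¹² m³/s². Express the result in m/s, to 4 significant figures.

r = 1737 + 12000 = 13737 km = 1.3737×10⁷ m.
Escape speed v_esc = √(2μ/r) = √(2 × 4.904×10¹² / 1.374×10⁷) = √(7.140×10⁵) = 845.0 m/s.

v_esc ≈ 845.0 m/s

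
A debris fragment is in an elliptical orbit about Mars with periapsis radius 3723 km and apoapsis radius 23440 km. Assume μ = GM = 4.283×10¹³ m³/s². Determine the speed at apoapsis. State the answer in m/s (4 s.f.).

v ≈ 707.7 m/s

Semi-major axis a = (r_p + r_a)/2 = 13582 km = 1.358×10⁷ m.
Vis-viva: v² = μ(2/r − 1/a) = 4.283×10¹³ × (8.532×10⁻⁸ − 7.363×10⁻⁸) = 5.009×10⁵ m²/s².
v = 707.7 m/s.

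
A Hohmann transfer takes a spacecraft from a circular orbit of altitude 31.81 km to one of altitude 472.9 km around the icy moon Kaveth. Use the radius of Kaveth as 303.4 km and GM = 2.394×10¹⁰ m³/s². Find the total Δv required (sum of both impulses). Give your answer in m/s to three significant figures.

Δv_total ≈ 87.8 m/s

r₁ = 303.4 + 31.81 = 335.21 km = 3.3521×10⁵ m.
r₂ = 303.4 + 472.9 = 776.30 km = 7.7630×10⁵ m.
Transfer ellipse a_t = (r₁ + r₂)/2 = 5.558×10⁵ m.
At r₁: circular v_c1 = √(μ/r₁) = 267.2 m/s; transfer-periapsis v_p = √[μ(2/r₁ − 1/a_t)] = 315.8 m/s.
Δv₁ = v_p − v_c1 = 48.61 m/s.
At r₂: circular v_c2 = √(μ/r₂) = 175.6 m/s; transfer-apoapsis v_a = √[μ(2/r₂ − 1/a_t)] = 136.4 m/s.
Δv₂ = v_c2 − v_a = 39.23 m/s.
Total Δv = Δv₁ + Δv₂ = 87.83 m/s.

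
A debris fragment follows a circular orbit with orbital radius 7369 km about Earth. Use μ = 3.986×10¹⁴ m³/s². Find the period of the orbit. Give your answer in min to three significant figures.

T ≈ 105 min

r = 7369 km = 7.369×10⁶ m.
Kepler's third law: T = 2π√(r³/μ) = 2π√((7.369×10⁶)³ / 3.986×10¹⁴).
r³/μ = 1.004×10⁶ s², so T = 2π × 1.002×10³ = 6.295×10³ s.
Converting: 6.295×10³ s ÷ 60.00 = 104.9 min.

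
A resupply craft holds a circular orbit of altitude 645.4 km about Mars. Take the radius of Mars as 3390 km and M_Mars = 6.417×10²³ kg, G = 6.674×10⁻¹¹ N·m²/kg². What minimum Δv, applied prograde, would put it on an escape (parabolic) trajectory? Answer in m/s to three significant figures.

μ = GM = 6.674×10⁻¹¹ × 6.417×10²³ = 4.283×10¹³ m³/s².
r = 3390 + 645.4 = 4035.4 km = 4.0354×10⁶ m.
Circular speed v_c = √(μ/r) = 3258 m/s.
Escape speed v_esc = √(2μ/r) = √2 × v_c = 4607 m/s.
Δv = v_esc − v_c = 1349 m/s.

Δv ≈ 1350 m/s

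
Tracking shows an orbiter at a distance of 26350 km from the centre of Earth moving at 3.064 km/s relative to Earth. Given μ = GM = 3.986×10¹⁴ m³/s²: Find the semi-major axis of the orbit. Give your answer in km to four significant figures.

a ≈ 19100 km

r = 2.635×10⁷ m.
Vis-viva rearranged: 1/a = 2/r − v²/μ = 7.590×10⁻⁸ − 2.355×10⁻⁸ = 5.235×10⁻⁸ m⁻¹.
a = 1.910×10⁷ m = 19103 km.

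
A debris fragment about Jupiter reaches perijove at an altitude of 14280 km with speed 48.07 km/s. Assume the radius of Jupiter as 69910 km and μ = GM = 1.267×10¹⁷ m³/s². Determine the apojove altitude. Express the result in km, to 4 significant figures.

apojove altitude ≈ 2.083×10⁵ km

r_p = 69910 + 14280 = 84190 km = 8.419×10⁷ m.
Specific energy ε = v²/2 − μ/r = -3.496×10⁸ J/kg, so a = −μ/(2ε) = 1.812×10⁸ m.
The apsides satisfy r_p + r_a = 2a, so the apojove radius is 2a − r_p = 2.783×10⁸ m = 2.7826×10⁵ km.
Apojove altitude = 2.7826×10⁵ − 69910 = 2.0835×10⁵ km.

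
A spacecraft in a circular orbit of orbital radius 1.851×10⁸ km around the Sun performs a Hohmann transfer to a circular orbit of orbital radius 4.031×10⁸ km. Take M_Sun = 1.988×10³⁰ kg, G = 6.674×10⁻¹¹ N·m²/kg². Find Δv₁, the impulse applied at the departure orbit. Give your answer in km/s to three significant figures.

μ = GM = 6.674×10⁻¹¹ × 1.988×10³⁰ = 1.327×10²⁰ m³/s².
r₁ = 1.851×10⁸ km = 1.851×10¹¹ m.
r₂ = 4.031×10⁸ km = 4.031×10¹¹ m.
Transfer ellipse a_t = (r₁ + r₂)/2 = 2.941×10¹¹ m.
At r₁: circular v_c1 = √(μ/r₁) = 26770 m/s; transfer-perihelion v_p = √[μ(2/r₁ − 1/a_t)] = 31340 m/s.
Δv₁ = v_p − v_c1 = 4571 m/s.
= 4.571 km/s.

Δv ≈ 4.57 km/s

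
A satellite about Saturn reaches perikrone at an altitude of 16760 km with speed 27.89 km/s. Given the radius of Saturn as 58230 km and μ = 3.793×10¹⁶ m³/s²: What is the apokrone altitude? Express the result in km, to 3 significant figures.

apokrone altitude ≈ 1.91×10⁵ km

r_p = 58230 + 16760 = 74990 km = 7.499×10⁷ m.
Specific energy ε = v²/2 − μ/r = -1.169×10⁸ J/kg, so a = −μ/(2ε) = 1.623×10⁸ m.
The apsides satisfy r_p + r_a = 2a, so the apokrone radius is 2a − r_p = 2.495×10⁸ m = 2.4955×10⁵ km.
Apokrone altitude = 2.4955×10⁵ − 58230 = 1.9132×10⁵ km.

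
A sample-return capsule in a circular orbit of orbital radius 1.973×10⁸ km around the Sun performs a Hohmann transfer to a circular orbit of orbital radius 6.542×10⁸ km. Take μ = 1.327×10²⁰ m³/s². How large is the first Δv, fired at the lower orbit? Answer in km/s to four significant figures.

Δv ≈ 6.214 km/s

r₁ = 1.973×10⁸ km = 1.973×10¹¹ m.
r₂ = 6.542×10⁸ km = 6.542×10¹¹ m.
Transfer ellipse a_t = (r₁ + r₂)/2 = 4.258×10¹¹ m.
At r₁: circular v_c1 = √(μ/r₁) = 25930 m/s; transfer-perihelion v_p = √[μ(2/r₁ − 1/a_t)] = 32150 m/s.
Δv₁ = v_p − v_c1 = 6214 m/s.
= 6.214 km/s.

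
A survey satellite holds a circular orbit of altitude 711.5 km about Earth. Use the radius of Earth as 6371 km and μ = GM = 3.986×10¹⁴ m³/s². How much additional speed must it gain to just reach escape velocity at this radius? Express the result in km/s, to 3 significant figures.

Δv ≈ 3.11 km/s

r = 6371 + 711.5 = 7082.5 km = 7.0825×10⁶ m.
Circular speed v_c = √(μ/r) = 7502 m/s.
Escape speed v_esc = √(2μ/r) = √2 × v_c = 10610 m/s.
Δv = v_esc − v_c = 3107 m/s = 3.107 km/s.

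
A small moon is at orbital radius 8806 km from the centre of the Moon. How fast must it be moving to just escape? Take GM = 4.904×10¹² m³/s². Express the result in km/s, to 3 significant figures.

v_esc ≈ 1.06 km/s

r = 8806 km = 8.806×10⁶ m.
Escape speed v_esc = √(2μ/r) = √(2 × 4.904×10¹² / 8.806×10⁶) = √(1.114×10⁶) = 1055 m/s.
= 1.055 km/s.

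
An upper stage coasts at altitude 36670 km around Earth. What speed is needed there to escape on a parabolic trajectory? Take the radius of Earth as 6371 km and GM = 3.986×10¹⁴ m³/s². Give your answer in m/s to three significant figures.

v_esc ≈ 4300 m/s

r = 6371 + 36670 = 43041 km = 4.3041×10⁷ m.
Escape speed v_esc = √(2μ/r) = √(2 × 3.986×10¹⁴ / 4.304×10⁷) = √(1.852×10⁷) = 4304 m/s.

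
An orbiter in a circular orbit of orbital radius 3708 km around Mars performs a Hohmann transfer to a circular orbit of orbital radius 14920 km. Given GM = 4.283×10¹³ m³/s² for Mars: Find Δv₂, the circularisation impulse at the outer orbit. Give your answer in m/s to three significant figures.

Δv ≈ 625 m/s

r₁ = 3708 km = 3.708×10⁶ m.
r₂ = 14920 km = 1.492×10⁷ m.
Transfer ellipse a_t = (r₁ + r₂)/2 = 9.314×10⁶ m.
At r₁: circular v_c1 = √(μ/r₁) = 3399 m/s; transfer-periapsis v_p = √[μ(2/r₁ − 1/a_t)] = 4302 m/s.
At r₂: circular v_c2 = √(μ/r₂) = 1694 m/s; transfer-apoapsis v_a = √[μ(2/r₂ − 1/a_t)] = 1069 m/s.
Δv₂ = v_c2 − v_a = 625.3 m/s.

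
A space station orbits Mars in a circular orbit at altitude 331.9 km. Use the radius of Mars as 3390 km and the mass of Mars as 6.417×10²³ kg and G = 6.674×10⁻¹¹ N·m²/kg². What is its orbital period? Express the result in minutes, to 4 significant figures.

μ = GM = 6.674×10⁻¹¹ × 6.417×10²³ = 4.283×10¹³ m³/s².
r = 3390 + 331.9 = 3721.9 km = 3.7219×10⁶ m.
Kepler's third law: T = 2π√(r³/μ) = 2π√((3.722×10⁶)³ / 4.283×10¹³).
r³/μ = 1.204×10⁶ s², so T = 2π × 1.097×10³ = 6.894×10³ s.
Converting: 6.894×10³ s ÷ 60.00 = 114.9 minutes.

T ≈ 114.9 minutes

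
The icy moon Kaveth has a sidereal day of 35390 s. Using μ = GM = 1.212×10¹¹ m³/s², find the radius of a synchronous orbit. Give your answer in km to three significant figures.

A synchronous orbit has period T, so by Kepler's third law a = (μT²/4π²)^(1/3).
μT²/4π² = 1.212×10¹¹ × (3.539×10⁴)² / 39.48 = 3.845×10¹⁸ m³.
a = 1.567×10⁶ m = 1566.6 km.

r_sync ≈ 1570 km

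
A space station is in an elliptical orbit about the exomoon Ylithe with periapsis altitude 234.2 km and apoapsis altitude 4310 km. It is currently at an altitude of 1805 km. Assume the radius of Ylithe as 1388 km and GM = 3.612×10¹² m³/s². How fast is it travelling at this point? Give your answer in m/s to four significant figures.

v ≈ 1129 m/s

r_p = 1388 + 234.2 = 1622.2 km = 1.6222×10⁶ m.
r_a = 1388 + 4310 = 5698.0 km = 5.6980×10⁶ m.
r = 1388 + 1805 = 3193.0 km = 3.193×10⁶ m.
Semi-major axis a = (r_p + r_a)/2 = 3660.1 km = 3.660×10⁶ m.
Vis-viva: v² = μ(2/r − 1/a) = 3.612×10¹² × (6.264×10⁻⁷ − 2.732×10⁻⁷) = 1.276×10⁶ m²/s².
v = 1129 m/s.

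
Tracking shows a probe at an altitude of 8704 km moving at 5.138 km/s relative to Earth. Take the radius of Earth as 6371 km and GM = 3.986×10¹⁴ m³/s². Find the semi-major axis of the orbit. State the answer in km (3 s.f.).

a ≈ 15100 km

r = 6371 + 8704 = 15075 km = 1.508×10⁷ m.
Specific orbital energy ε = v²/2 − μ/r = (5138)²/2 − 3.986×10¹⁴/1.508×10⁷ = -1.324×10⁷ J/kg.
Since ε = −μ/(2a), a = −μ/(2ε) = 1.505×10⁷ m = 15051 km.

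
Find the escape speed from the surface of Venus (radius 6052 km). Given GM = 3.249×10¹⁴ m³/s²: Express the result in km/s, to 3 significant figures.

r = R = 6.052×10⁶ m.
Escape speed v_esc = √(2μ/r) = √(2 × 3.249×10¹⁴ / 6.052×10⁶) = √(1.074×10⁸) = 10360 m/s.
= 10.36 km/s.

v_esc ≈ 10.4 km/s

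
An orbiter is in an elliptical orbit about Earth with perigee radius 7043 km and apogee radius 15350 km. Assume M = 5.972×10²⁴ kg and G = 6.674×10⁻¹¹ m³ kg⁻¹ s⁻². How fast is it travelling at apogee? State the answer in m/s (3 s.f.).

v ≈ 4040 m/s

μ = GM = 6.674×10⁻¹¹ × 5.972×10²⁴ = 3.986×10¹⁴ m³/s².
Semi-major axis a = (r_p + r_a)/2 = 11196 km = 1.120×10⁷ m.
Vis-viva: v² = μ(2/r − 1/a) = 3.986×10¹⁴ × (1.303×10⁻⁷ − 8.931×10⁻⁸) = 1.633×10⁷ m²/s².
v = 4041 m/s.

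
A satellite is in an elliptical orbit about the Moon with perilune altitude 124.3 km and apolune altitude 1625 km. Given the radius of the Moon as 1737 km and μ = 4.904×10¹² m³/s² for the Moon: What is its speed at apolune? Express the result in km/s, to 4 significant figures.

r_p = 1737 + 124.3 = 1861.3 km = 1.8613×10⁶ m.
r_a = 1737 + 1625 = 3362.0 km = 3.3620×10⁶ m.
Semi-major axis a = (r_p + r_a)/2 = 2611.7 km = 2.612×10⁶ m.
Vis-viva: v² = μ(2/r − 1/a) = 4.904×10¹² × (5.949×10⁻⁷ − 3.829×10⁻⁷) = 1.040×10⁶ m²/s².
v = 1020 m/s = 1.020 km/s.

v ≈ 1.020 km/s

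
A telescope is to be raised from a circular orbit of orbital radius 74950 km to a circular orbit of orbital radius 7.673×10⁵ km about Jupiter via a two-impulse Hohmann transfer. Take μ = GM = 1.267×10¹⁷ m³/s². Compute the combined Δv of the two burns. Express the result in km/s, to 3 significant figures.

r₁ = 74950 km = 7.495×10⁷ m.
r₂ = 7.673×10⁵ km = 7.673×10⁸ m.
Transfer ellipse a_t = (r₁ + r₂)/2 = 4.211×10⁸ m.
At r₁: circular v_c1 = √(μ/r₁) = 41120 m/s; transfer-perijove v_p = √[μ(2/r₁ − 1/a_t)] = 55500 m/s.
Δv₁ = v_p − v_c1 = 14380 m/s.
At r₂: circular v_c2 = √(μ/r₂) = 12850 m/s; transfer-apojove v_a = √[μ(2/r₂ − 1/a_t)] = 5421 m/s.
Δv₂ = v_c2 − v_a = 7429 m/s.
Total Δv = Δv₁ + Δv₂ = 21810 m/s = 21.81 km/s.

Δv_total ≈ 21.8 km/s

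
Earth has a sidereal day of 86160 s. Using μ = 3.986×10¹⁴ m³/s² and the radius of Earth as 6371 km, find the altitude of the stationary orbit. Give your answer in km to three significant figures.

A synchronous orbit has period T, so by Kepler's third law a = (μT²/4π²)^(1/3).
μT²/4π² = 3.986×10¹⁴ × (8.616×10⁴)² / 39.48 = 7.495×10²² m³.
a = 4.216×10⁷ m = 42163 km.
Altitude h = a − R = 42163 − 6371 = 35792 km.

h_sync ≈ 35800 km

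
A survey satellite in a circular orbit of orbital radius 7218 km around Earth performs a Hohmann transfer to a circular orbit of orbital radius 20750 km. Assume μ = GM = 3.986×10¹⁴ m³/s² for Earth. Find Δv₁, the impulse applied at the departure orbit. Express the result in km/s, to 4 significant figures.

r₁ = 7218 km = 7.218×10⁶ m.
r₂ = 20750 km = 2.075×10⁷ m.
Transfer ellipse a_t = (r₁ + r₂)/2 = 1.398×10⁷ m.
At r₁: circular v_c1 = √(μ/r₁) = 7431 m/s; transfer-perigee v_p = √[μ(2/r₁ − 1/a_t)] = 9052 m/s.
Δv₁ = v_p − v_c1 = 1621 m/s.
= 1.621 km/s.

Δv ≈ 1.621 km/s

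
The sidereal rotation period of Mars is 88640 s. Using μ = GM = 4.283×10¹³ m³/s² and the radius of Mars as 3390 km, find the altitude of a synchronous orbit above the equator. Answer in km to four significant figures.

h_sync ≈ 17040 km

A synchronous orbit has period T, so by Kepler's third law a = (μT²/4π²)^(1/3).
μT²/4π² = 4.283×10¹³ × (8.864×10⁴)² / 39.48 = 8.524×10²¹ m³.
a = 2.043×10⁷ m = 20428 km.
Altitude h = a − R = 20428 − 3390 = 17038 km.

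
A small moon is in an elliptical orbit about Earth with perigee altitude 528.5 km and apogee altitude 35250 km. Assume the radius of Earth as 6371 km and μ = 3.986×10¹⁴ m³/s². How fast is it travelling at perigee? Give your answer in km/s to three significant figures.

r_p = 6371 + 528.5 = 6899.5 km = 6.8995×10⁶ m.
r_a = 6371 + 35250 = 41621 km = 4.1621×10⁷ m.
Semi-major axis a = (r_p + r_a)/2 = 24260 km = 2.426×10⁷ m.
Vis-viva: v² = μ(2/r − 1/a) = 3.986×10¹⁴ × (2.899×10⁻⁷ − 4.122×10⁻⁸) = 9.911×10⁷ m²/s².
v = 9956 m/s = 9.956 km/s.

v ≈ 9.96 km/s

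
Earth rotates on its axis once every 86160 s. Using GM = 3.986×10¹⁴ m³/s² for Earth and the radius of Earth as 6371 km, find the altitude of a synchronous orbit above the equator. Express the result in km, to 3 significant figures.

h_sync ≈ 35800 km

A synchronous orbit has period T, so by Kepler's third law a = (μT²/4π²)^(1/3).
μT²/4π² = 3.986×10¹⁴ × (8.616×10⁴)² / 39.48 = 7.495×10²² m³.
a = 4.216×10⁷ m = 42163 km.
Altitude h = a − R = 42163 − 6371 = 35792 km.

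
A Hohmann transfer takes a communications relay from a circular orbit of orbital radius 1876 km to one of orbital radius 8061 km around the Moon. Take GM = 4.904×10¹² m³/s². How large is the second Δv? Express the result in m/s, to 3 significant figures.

r₁ = 1876 km = 1.876×10⁶ m.
r₂ = 8061 km = 8.061×10⁶ m.
Transfer ellipse a_t = (r₁ + r₂)/2 = 4.968×10⁶ m.
At r₁: circular v_c1 = √(μ/r₁) = 1617 m/s; transfer-perilune v_p = √[μ(2/r₁ − 1/a_t)] = 2059 m/s.
At r₂: circular v_c2 = √(μ/r₂) = 780.0 m/s; transfer-apolune v_a = √[μ(2/r₂ − 1/a_t)] = 479.3 m/s.
Δv₂ = v_c2 − v_a = 300.7 m/s.

Δv ≈ 301 m/s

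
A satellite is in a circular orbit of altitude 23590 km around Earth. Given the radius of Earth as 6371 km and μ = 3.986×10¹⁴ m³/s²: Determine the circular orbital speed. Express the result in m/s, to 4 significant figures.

r = 6371 + 23590 = 29961 km = 2.9961×10⁷ m.
For a circular orbit v = √(μ/r) = √(3.986×10¹⁴ / 2.996×10⁷) = √(1.330×10⁷) = 3647 m/s.

v ≈ 3647 m/s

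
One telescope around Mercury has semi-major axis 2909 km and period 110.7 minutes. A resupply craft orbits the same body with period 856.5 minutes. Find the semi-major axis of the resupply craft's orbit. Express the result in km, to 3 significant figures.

Kepler's third law: a³ ∝ T², so a₂ = a₁ (T₂/T₁)^(2/3).
T₂/T₁ = 7.737, (T₂/T₁)^(2/3) = 3.912.
a₂ = 2909 × 3.912 = 11380 km.

a₂ ≈ 11400 km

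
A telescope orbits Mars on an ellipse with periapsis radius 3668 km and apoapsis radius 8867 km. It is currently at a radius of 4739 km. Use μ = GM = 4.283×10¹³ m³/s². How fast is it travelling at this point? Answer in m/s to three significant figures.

Semi-major axis a = (r_p + r_a)/2 = 6267.5 km = 6.268×10⁶ m.
Vis-viva: v² = μ(2/r − 1/a) = 4.283×10¹³ × (4.220×10⁻⁷ − 1.596×10⁻⁷) = 1.124×10⁷ m²/s².
v = 3353 m/s.

v ≈ 3350 m/s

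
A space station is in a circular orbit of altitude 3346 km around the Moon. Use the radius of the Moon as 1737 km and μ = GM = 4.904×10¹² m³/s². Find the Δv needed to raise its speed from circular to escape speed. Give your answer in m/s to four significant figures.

r = 1737 + 3346 = 5083.0 km = 5.0830×10⁶ m.
Circular speed v_c = √(μ/r) = 982.2 m/s.
Escape speed v_esc = √(2μ/r) = √2 × v_c = 1389 m/s.
Δv = v_esc − v_c = 406.9 m/s.

Δv ≈ 406.9 m/s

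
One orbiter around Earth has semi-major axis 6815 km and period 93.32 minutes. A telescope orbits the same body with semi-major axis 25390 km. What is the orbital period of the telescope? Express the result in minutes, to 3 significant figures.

Kepler's third law: T² ∝ a³, so T₂ = T₁ (a₂/a₁)^(3/2).
a₂/a₁ = 3.726, (a₂/a₁)^(3/2) = 7.191.
T₂ = 93.32 × 7.191 = 671.1 minutes.

T₂ ≈ 671 minutes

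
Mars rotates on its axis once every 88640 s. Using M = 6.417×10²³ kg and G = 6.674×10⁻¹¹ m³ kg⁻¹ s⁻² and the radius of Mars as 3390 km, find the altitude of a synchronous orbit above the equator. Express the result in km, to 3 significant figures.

h_sync ≈ 17000 km

μ = GM = 6.674×10⁻¹¹ × 6.417×10²³ = 4.283×10¹³ m³/s².
A synchronous orbit has period T, so by Kepler's third law a = (μT²/4π²)^(1/3).
μT²/4π² = 4.283×10¹³ × (8.864×10⁴)² / 39.48 = 8.524×10²¹ m³.
a = 2.043×10⁷ m = 20427 km.
Altitude h = a − R = 20427 − 3390 = 17037 km.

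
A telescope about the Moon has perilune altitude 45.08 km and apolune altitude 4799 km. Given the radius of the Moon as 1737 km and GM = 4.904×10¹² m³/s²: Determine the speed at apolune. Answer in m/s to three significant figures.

v ≈ 567 m/s

r_p = 1737 + 45.08 = 1782.1 km = 1.7821×10⁶ m.
r_a = 1737 + 4799 = 6536.0 km = 6.5360×10⁶ m.
Semi-major axis a = (r_p + r_a)/2 = 4159.0 km = 4.159×10⁶ m.
Vis-viva: v² = μ(2/r − 1/a) = 4.904×10¹² × (3.060×10⁻⁷ − 2.404×10⁻⁷) = 3.215×10⁵ m²/s².
v = 567.0 m/s.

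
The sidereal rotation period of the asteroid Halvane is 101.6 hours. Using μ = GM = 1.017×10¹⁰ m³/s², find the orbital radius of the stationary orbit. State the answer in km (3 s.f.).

T = 101.6 hours = 3.658×10⁵ s.
A synchronous orbit has period T, so by Kepler's third law a = (μT²/4π²)^(1/3).
μT²/4π² = 1.017×10¹⁰ × (3.658×10⁵)² / 39.48 = 3.446×10¹⁹ m³.
a = 3.254×10⁶ m = 3254.3 km.

r_sync ≈ 3250 km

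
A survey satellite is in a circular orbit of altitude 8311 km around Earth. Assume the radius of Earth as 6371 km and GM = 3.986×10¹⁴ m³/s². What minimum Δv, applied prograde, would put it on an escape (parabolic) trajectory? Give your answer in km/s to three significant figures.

r = 6371 + 8311 = 14682 km = 1.4682×10⁷ m.
Circular speed v_c = √(μ/r) = 5210 m/s.
Escape speed v_esc = √(2μ/r) = √2 × v_c = 7369 m/s.
Δv = v_esc − v_c = 2158 m/s = 2.158 km/s.

Δv ≈ 2.16 km/s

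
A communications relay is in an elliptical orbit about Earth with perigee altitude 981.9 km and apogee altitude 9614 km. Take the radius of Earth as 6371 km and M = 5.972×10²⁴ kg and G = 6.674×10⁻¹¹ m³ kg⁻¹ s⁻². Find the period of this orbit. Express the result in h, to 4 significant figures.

μ = GM = 6.674×10⁻¹¹ × 5.972×10²⁴ = 3.986×10¹⁴ m³/s².
r_p = 6371 + 981.9 = 7352.9 km = 7.3529×10⁶ m.
r_a = 6371 + 9614 = 15985 km = 1.5985×10⁷ m.
Semi-major axis a = (r_p + r_a)/2 = (7352.9 + 15985)/2 = 11669 km = 1.167×10⁷ m.
By Kepler's third law T = 2π√(a³/μ) = 2π × 1.997×10³ = 1.255×10⁴ s.
= 3.485 h.

T ≈ 3.485 h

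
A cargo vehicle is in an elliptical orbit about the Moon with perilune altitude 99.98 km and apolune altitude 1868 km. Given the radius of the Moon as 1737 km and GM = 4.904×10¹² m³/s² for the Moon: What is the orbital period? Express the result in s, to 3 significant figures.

r_p = 1737 + 99.98 = 1837.0 km = 1.8370×10⁶ m.
r_a = 1737 + 1868 = 3605.0 km = 3.6050×10⁶ m.
Semi-major axis a = (r_p + r_a)/2 = (1837.0 + 3605.0)/2 = 2721.0 km = 2.721×10⁶ m.
By Kepler's third law T = 2π√(a³/μ) = 2π × 2.027×10³ = 1.273×10⁴ s.

T ≈ 12700 s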